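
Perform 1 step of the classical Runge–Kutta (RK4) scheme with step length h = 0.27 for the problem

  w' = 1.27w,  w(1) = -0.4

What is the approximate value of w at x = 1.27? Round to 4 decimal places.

RK4: k1 = f(x_n, w_n); k2 = f(x_n + h/2, w_n + (h/2)·k1); k3 = f(x_n + h/2, w_n + (h/2)·k2); k4 = f(x_n + h, w_n + h·k3); w_{n+1} = w_n + (h/6)·(k1 + 2k2 + 2k3 + k4).
x=1.000000, w=-0.400000:
  k1 = f(1.000000, -0.400000) = -0.508000
  k2 = f(1.135000, -0.468580) = -0.595097
  k3 = f(1.135000, -0.480338) = -0.610029
  k4 = f(1.270000, -0.564708) = -0.717179
  w ← -0.400000 + (0.27/6)·(k1 + 2k2 + 2k3 + k4) = -0.563594
w(1.27) ≈ -0.5636

-0.5636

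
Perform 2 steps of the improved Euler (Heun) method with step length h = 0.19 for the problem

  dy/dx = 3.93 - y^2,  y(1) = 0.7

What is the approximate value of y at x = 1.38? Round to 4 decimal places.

1.5596

Heun: k1 = f(x_n, y_n); k2 = f(x_n + h, y_n + h·k1); y_{n+1} = y_n + (h/2)·(k1 + k2).
x=1.000000, y=0.700000:
  k1 = f(1.000000, 0.700000) = 3.440000
  k2 = f(1.190000, 1.353600) = 2.097767
  y ← 0.700000 + (0.19/2)·(3.440000 + 2.097767) = 1.226088
x=1.190000, y=1.226088:
  k1 = f(1.190000, 1.226088) = 2.426709
  k2 = f(1.380000, 1.687162) = 1.083483
  y ← 1.226088 + (0.19/2)·(2.426709 + 1.083483) = 1.559556
y(1.38) ≈ 1.5596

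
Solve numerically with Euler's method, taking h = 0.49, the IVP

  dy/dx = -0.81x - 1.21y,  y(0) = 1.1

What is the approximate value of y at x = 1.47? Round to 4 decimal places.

Euler: y_{n+1} = y_n + h·f(x_n, y_n).
x=0.000000, y=1.100000: f=-1.331000 → y ← 1.100000 + 0.49·(-1.331000) = 0.447810
x=0.490000, y=0.447810: f=-0.938750 → y ← 0.447810 + 0.49·(-0.938750) = -0.012178
x=0.980000, y=-0.012178: f=-0.779065 → y ← -0.012178 + 0.49·(-0.779065) = -0.393919
y(1.47) ≈ -0.3939

-0.3939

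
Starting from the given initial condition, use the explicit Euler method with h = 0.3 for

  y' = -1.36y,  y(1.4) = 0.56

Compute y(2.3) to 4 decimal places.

Euler: y_{n+1} = y_n + h·f(t_n, y_n).
t=1.400000, y=0.560000: f=-0.761600 → y ← 0.560000 + 0.3·(-0.761600) = 0.331520
t=1.700000, y=0.331520: f=-0.450867 → y ← 0.331520 + 0.3·(-0.450867) = 0.196260
t=2.000000, y=0.196260: f=-0.266913 → y ← 0.196260 + 0.3·(-0.266913) = 0.116186
y(2.3) ≈ 0.1162

0.1162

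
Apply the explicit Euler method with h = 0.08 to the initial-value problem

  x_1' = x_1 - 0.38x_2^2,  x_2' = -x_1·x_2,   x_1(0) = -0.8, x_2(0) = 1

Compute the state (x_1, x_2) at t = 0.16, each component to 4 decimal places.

Euler on (x_1,x_2): x_1_{n+1} = x_1_n + h·x_1', x_2_{n+1} = x_2_n + h·x_2'.
0.000000: (-0.800000, 1.000000); f=(-1.180000, 0.800000) → (-0.894400, 1.064000)
0.080000: (-0.894400, 1.064000); f=(-1.324596, 0.951642) → (-1.000368, 1.140131)
(x_1(0.16), x_2(0.16)) ≈ (-1.0004, 1.1401)

-1.0004, 1.1401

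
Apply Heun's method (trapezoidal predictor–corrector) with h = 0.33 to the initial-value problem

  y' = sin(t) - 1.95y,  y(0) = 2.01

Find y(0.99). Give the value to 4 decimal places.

0.6185

Heun: k1 = f(t_n, y_n); k2 = f(t_n + h, y_n + h·k1); y_{n+1} = y_n + (h/2)·(k1 + k2).
t=0.000000, y=2.010000:
  k1 = f(0.000000, 2.010000) = -3.919500
  k2 = f(0.330000, 0.716565) = -1.073259
  y ← 2.010000 + (0.33/2)·(-3.919500 + (-1.073259)) = 1.186195
t=0.330000, y=1.186195:
  k1 = f(0.330000, 1.186195) = -1.989037
  k2 = f(0.660000, 0.529813) = -0.420018
  y ← 1.186195 + (0.33/2)·(-1.989037 + (-0.420018)) = 0.788701
t=0.660000, y=0.788701:
  k1 = f(0.660000, 0.788701) = -0.924850
  k2 = f(0.990000, 0.483500) = -0.106800
  y ← 0.788701 + (0.33/2)·(-0.924850 + (-0.106800)) = 0.618479
y(0.99) ≈ 0.6185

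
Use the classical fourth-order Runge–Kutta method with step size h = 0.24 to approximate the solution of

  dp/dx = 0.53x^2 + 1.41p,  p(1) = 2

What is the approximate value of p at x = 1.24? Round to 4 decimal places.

RK4: k1 = f(x_n, p_n); k2 = f(x_n + h/2, p_n + (h/2)·k1); k3 = f(x_n + h/2, p_n + (h/2)·k2); k4 = f(x_n + h, p_n + h·k3); p_{n+1} = p_n + (h/6)·(k1 + 2k2 + 2k3 + k4).
x=1.000000, p=2.000000:
  k1 = f(1.000000, 2.000000) = 3.350000
  k2 = f(1.120000, 2.402000) = 4.051652
  k3 = f(1.120000, 2.486198) = 4.170372
  k4 = f(1.240000, 3.000889) = 5.046182
  p ← 2.000000 + (0.24/6)·(k1 + 2k2 + 2k3 + k4) = 2.993609
p(1.24) ≈ 2.9936

2.9936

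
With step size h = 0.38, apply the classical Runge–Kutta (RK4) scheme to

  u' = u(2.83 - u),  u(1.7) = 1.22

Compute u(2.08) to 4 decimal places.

1.9509

RK4: k1 = f(t_n, u_n); k2 = f(t_n + h/2, u_n + (h/2)·k1); k3 = f(t_n + h/2, u_n + (h/2)·k2); k4 = f(t_n + h, u_n + h·k3); u_{n+1} = u_n + (h/6)·(k1 + 2k2 + 2k3 + k4).
t=1.700000, u=1.220000:
  k1 = f(1.700000, 1.220000) = 1.964200
  k2 = f(1.890000, 1.593198) = 1.970470
  k3 = f(1.890000, 1.594389) = 1.970044
  k4 = f(2.080000, 1.968617) = 1.695733
  u ← 1.220000 + (0.38/6)·(k1 + 2k2 + 2k3 + k4) = 1.950928
u(2.08) ≈ 1.9509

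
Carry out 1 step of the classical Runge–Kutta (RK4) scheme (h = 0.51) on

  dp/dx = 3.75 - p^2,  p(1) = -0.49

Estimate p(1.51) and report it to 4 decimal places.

1.1931

RK4: k1 = f(x_n, p_n); k2 = f(x_n + h/2, p_n + (h/2)·k1); k3 = f(x_n + h/2, p_n + (h/2)·k2); k4 = f(x_n + h, p_n + h·k3); p_{n+1} = p_n + (h/6)·(k1 + 2k2 + 2k3 + k4).
x=1.000000, p=-0.490000:
  k1 = f(1.000000, -0.490000) = 3.509900
  k2 = f(1.255000, 0.405025) = 3.585955
  k3 = f(1.255000, 0.424419) = 3.569869
  k4 = f(1.510000, 1.330633) = 1.979415
  p ← -0.490000 + (0.51/6)·(k1 + 2k2 + 2k3 + k4) = 1.193082
p(1.51) ≈ 1.1931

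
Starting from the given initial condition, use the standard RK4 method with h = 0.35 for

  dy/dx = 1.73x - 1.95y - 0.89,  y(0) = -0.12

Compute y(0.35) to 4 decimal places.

-0.2001

RK4: k1 = f(x_n, y_n); k2 = f(x_n + h/2, y_n + (h/2)·k1); k3 = f(x_n + h/2, y_n + (h/2)·k2); k4 = f(x_n + h, y_n + h·k3); y_{n+1} = y_n + (h/6)·(k1 + 2k2 + 2k3 + k4).
x=0.000000, y=-0.120000:
  k1 = f(0.000000, -0.120000) = -0.656000
  k2 = f(0.175000, -0.234800) = -0.129390
  k3 = f(0.175000, -0.142643) = -0.309096
  k4 = f(0.350000, -0.228183) = 0.160458
  y ← -0.120000 + (0.35/6)·(k1 + 2k2 + 2k3 + k4) = -0.200063
y(0.35) ≈ -0.2001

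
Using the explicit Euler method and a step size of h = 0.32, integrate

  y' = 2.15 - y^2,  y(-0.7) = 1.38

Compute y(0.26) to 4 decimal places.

1.4663

Euler: y_{n+1} = y_n + h·f(x_n, y_n).
x=-0.700000, y=1.380000: f=0.245600 → y ← 1.380000 + 0.32·0.245600 = 1.458592
x=-0.380000, y=1.458592: f=0.022509 → y ← 1.458592 + 0.32·0.022509 = 1.465795
x=-0.060000, y=1.465795: f=0.001445 → y ← 1.465795 + 0.32·0.001445 = 1.466257
y(0.26) ≈ 1.4663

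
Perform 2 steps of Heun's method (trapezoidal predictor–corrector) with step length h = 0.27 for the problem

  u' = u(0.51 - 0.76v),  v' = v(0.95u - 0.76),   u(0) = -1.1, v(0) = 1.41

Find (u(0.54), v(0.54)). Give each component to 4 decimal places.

Heun on (u,v): k1 = f(t_n, state_n); k2 = f(t_n + h, state_n + h·k1); state_{n+1} = state_n + (h/2)·(k1 + k2).
0.000000: (-1.100000, 1.410000)
  k1 = (0.617760, -2.545050)
  predictor → (-0.933205, 0.722836)
  k2 = (0.036727, -1.190183)
  → (-1.011644, 0.905744)
0.270000: (-1.011644, 0.905744)
  k1 = (0.180442, -1.558841)
  predictor → (-0.962925, 0.484857)
  k2 = (-0.136263, -0.812027)
  → (-1.005680, 0.585676)
(u(0.54), v(0.54)) ≈ (-1.0057, 0.5857)

-1.0057, 0.5857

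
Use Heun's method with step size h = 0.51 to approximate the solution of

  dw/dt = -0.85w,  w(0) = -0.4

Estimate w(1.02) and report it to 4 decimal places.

Heun: k1 = f(t_n, w_n); k2 = f(t_n + h, w_n + h·k1); w_{n+1} = w_n + (h/2)·(k1 + k2).
t=0.000000, w=-0.400000:
  k1 = f(0.000000, -0.400000) = 0.340000
  k2 = f(0.510000, -0.226600) = 0.192610
  w ← -0.400000 + (0.51/2)·(0.340000 + 0.192610) = -0.264184
t=0.510000, w=-0.264184:
  k1 = f(0.510000, -0.264184) = 0.224557
  k2 = f(1.020000, -0.149660) = 0.127211
  w ← -0.264184 + (0.51/2)·(0.224557 + 0.127211) = -0.174484
w(1.02) ≈ -0.1745

-0.1745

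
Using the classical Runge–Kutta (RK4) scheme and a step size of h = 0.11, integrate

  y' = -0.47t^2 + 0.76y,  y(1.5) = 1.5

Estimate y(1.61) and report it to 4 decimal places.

1.5005

RK4: k1 = f(t_n, y_n); k2 = f(t_n + h/2, y_n + (h/2)·k1); k3 = f(t_n + h/2, y_n + (h/2)·k2); k4 = f(t_n + h, y_n + h·k3); y_{n+1} = y_n + (h/6)·(k1 + 2k2 + 2k3 + k4).
t=1.500000, y=1.500000:
  k1 = f(1.500000, 1.500000) = 0.082500
  k2 = f(1.555000, 1.504538) = 0.006977
  k3 = f(1.555000, 1.500384) = 0.003820
  k4 = f(1.610000, 1.500420) = -0.077968
  y ← 1.500000 + (0.11/6)·(k1 + 2k2 + 2k3 + k4) = 1.500479
y(1.61) ≈ 1.5005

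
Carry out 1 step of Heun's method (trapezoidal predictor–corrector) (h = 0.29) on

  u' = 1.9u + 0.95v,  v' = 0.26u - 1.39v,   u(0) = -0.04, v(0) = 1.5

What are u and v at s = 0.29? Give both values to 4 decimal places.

0.3753, 1.0296

Heun on (u,v): k1 = f(s_n, state_n); k2 = f(s_n + h, state_n + h·k1); state_{n+1} = state_n + (h/2)·(k1 + k2).
0.000000: (-0.040000, 1.500000)
  k1 = (1.349000, -2.095400)
  predictor → (0.351210, 0.892334)
  k2 = (1.515016, -1.149030)
  → (0.375282, 1.029558)
(u(0.29), v(0.29)) ≈ (0.3753, 1.0296)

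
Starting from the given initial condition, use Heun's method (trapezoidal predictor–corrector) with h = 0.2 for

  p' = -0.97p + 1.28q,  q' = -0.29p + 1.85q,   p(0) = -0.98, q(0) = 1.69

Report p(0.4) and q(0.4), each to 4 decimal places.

0.4208, 3.5702

Heun on (p,q): k1 = f(s_n, state_n); k2 = f(s_n + h, state_n + h·k1); state_{n+1} = state_n + (h/2)·(k1 + k2).
0.000000: (-0.980000, 1.690000)
  k1 = (3.113800, 3.410700)
  predictor → (-0.357240, 2.372140)
  k2 = (3.382862, 4.492059)
  → (-0.330334, 2.480276)
0.200000: (-0.330334, 2.480276)
  k1 = (3.495177, 4.684307)
  predictor → (0.368702, 3.417137)
  k2 = (4.016295, 6.214781)
  → (0.420813, 3.570185)
(p(0.4), q(0.4)) ≈ (0.4208, 3.5702)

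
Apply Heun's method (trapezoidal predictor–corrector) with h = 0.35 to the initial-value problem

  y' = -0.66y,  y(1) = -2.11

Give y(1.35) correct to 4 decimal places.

-1.6789

Heun: k1 = f(t_n, y_n); k2 = f(t_n + h, y_n + h·k1); y_{n+1} = y_n + (h/2)·(k1 + k2).
t=1.000000, y=-2.110000:
  k1 = f(1.000000, -2.110000) = 1.392600
  k2 = f(1.350000, -1.622590) = 1.070909
  y ← -2.110000 + (0.35/2)·(1.392600 + 1.070909) = -1.678886
y(1.35) ≈ -1.6789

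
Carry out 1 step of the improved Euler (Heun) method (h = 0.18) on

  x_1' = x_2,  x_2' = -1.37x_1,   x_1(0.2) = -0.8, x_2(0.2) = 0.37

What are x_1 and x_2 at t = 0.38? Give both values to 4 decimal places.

Heun on (x_1,x_2): k1 = f(t_n, state_n); k2 = f(t_n + h, state_n + h·k1); state_{n+1} = state_n + (h/2)·(k1 + k2).
0.200000: (-0.800000, 0.370000)
  k1 = (0.370000, 1.096000)
  predictor → (-0.733400, 0.567280)
  k2 = (0.567280, 1.004758)
  → (-0.715645, 0.559068)
(x_1(0.38), x_2(0.38)) ≈ (-0.7156, 0.5591)

-0.7156, 0.5591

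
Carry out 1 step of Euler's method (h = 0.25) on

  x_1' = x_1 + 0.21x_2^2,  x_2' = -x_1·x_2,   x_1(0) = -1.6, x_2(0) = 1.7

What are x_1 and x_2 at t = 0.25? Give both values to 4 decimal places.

Euler on (x_1,x_2): x_1_{n+1} = x_1_n + h·x_1', x_2_{n+1} = x_2_n + h·x_2'.
0.000000: (-1.600000, 1.700000); f=(-0.993100, 2.720000) → (-1.848275, 2.380000)
(x_1(0.25), x_2(0.25)) ≈ (-1.8483, 2.3800)

-1.8483, 2.3800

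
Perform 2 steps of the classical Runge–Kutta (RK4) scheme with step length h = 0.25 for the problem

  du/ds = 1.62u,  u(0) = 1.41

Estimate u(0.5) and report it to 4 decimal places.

RK4: k1 = f(s_n, u_n); k2 = f(s_n + h/2, u_n + (h/2)·k1); k3 = f(s_n + h/2, u_n + (h/2)·k2); k4 = f(s_n + h, u_n + h·k3); u_{n+1} = u_n + (h/6)·(k1 + 2k2 + 2k3 + k4).
s=0.000000, u=1.410000:
  k1 = f(0.000000, 1.410000) = 2.284200
  k2 = f(0.125000, 1.695525) = 2.746751
  k3 = f(0.125000, 1.753344) = 2.840417
  k4 = f(0.250000, 2.120104) = 3.434569
  u ← 1.410000 + (0.25/6)·(k1 + 2k2 + 2k3 + k4) = 2.113879
s=0.250000, u=2.113879:
  k1 = f(0.250000, 2.113879) = 3.424485
  k2 = f(0.375000, 2.541940) = 4.117943
  k3 = f(0.375000, 2.628622) = 4.258368
  k4 = f(0.500000, 3.178471) = 5.149124
  u ← 2.113879 + (0.25/6)·(k1 + 2k2 + 2k3 + k4) = 3.169139
u(0.5) ≈ 3.1691

3.1691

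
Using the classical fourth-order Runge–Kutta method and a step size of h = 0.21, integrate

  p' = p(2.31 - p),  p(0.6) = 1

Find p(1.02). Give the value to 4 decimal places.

RK4: k1 = f(x_n, p_n); k2 = f(x_n + h/2, p_n + (h/2)·k1); k3 = f(x_n + h/2, p_n + (h/2)·k2); k4 = f(x_n + h, p_n + h·k3); p_{n+1} = p_n + (h/6)·(k1 + 2k2 + 2k3 + k4).
x=0.600000, p=1.000000:
  k1 = f(0.600000, 1.000000) = 1.310000
  k2 = f(0.705000, 1.137550) = 1.333720
  k3 = f(0.705000, 1.140041) = 1.333801
  k4 = f(0.810000, 1.280098) = 1.318375
  p ← 1.000000 + (0.21/6)·(k1 + 2k2 + 2k3 + k4) = 1.278720
x=0.810000, p=1.278720:
  k1 = f(0.810000, 1.278720) = 1.318718
  k2 = f(0.915000, 1.417185) = 1.265284
  k3 = f(0.915000, 1.411574) = 1.268195
  k4 = f(1.020000, 1.545041) = 1.181893
  p ← 1.278720 + (0.21/6)·(k1 + 2k2 + 2k3 + k4) = 1.543585
p(1.02) ≈ 1.5436

1.5436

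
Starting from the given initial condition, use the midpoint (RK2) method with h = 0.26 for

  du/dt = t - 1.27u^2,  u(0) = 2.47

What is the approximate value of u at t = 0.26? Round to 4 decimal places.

1.7973

Midpoint: k1 = f(t_n, u_n); k2 = f(t_n + h/2, u_n + (h/2)·k1); u_{n+1} = u_n + h·k2.
t=0.000000, u=2.470000:
  k1 = f(0.000000, 2.470000) = -7.748143
  k2 = f(0.130000, 1.462741) = -2.587308
  u ← 2.470000 + 0.26·(-2.587308) = 1.797300
u(0.26) ≈ 1.7973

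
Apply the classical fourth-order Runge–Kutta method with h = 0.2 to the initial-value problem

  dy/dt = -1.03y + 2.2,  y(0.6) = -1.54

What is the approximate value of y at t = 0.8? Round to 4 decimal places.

-0.8557

RK4: k1 = f(t_n, y_n); k2 = f(t_n + h/2, y_n + (h/2)·k1); k3 = f(t_n + h/2, y_n + (h/2)·k2); k4 = f(t_n + h, y_n + h·k3); y_{n+1} = y_n + (h/6)·(k1 + 2k2 + 2k3 + k4).
t=0.600000, y=-1.540000:
  k1 = f(0.600000, -1.540000) = 3.786200
  k2 = f(0.700000, -1.161380) = 3.396221
  k3 = f(0.700000, -1.200378) = 3.436389
  k4 = f(0.800000, -0.852722) = 3.078304
  y ← -1.540000 + (0.2/6)·(k1 + 2k2 + 2k3 + k4) = -0.855676
y(0.8) ≈ -0.8557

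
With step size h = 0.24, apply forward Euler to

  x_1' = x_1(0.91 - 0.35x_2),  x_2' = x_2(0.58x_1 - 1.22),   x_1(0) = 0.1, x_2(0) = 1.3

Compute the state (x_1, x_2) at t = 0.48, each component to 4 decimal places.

Euler on (x_1,x_2): x_1_{n+1} = x_1_n + h·x_1', x_2_{n+1} = x_2_n + h·x_2'.
0.000000: (0.100000, 1.300000); f=(0.045500, -1.510600) → (0.110920, 0.937456)
0.240000: (0.110920, 0.937456); f=(0.064543, -1.083386) → (0.126410, 0.677443)
(x_1(0.48), x_2(0.48)) ≈ (0.1264, 0.6774)

0.1264, 0.6774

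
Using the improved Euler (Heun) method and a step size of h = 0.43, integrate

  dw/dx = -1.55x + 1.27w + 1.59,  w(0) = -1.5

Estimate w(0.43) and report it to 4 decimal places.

-1.8157

Heun: k1 = f(x_n, w_n); k2 = f(x_n + h, w_n + h·k1); w_{n+1} = w_n + (h/2)·(k1 + k2).
x=0.000000, w=-1.500000:
  k1 = f(0.000000, -1.500000) = -0.315000
  k2 = f(0.430000, -1.635450) = -1.153522
  w ← -1.500000 + (0.43/2)·(-0.315000 + (-1.153522)) = -1.815732
w(0.43) ≈ -1.8157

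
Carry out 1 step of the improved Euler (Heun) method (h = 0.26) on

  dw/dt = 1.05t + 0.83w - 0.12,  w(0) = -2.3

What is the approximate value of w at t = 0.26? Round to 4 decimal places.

-2.8490

Heun: k1 = f(t_n, w_n); k2 = f(t_n + h, w_n + h·k1); w_{n+1} = w_n + (h/2)·(k1 + k2).
t=0.000000, w=-2.300000:
  k1 = f(0.000000, -2.300000) = -2.029000
  k2 = f(0.260000, -2.827540) = -2.193858
  w ← -2.300000 + (0.26/2)·(-2.029000 + (-2.193858)) = -2.848972
w(0.26) ≈ -2.8490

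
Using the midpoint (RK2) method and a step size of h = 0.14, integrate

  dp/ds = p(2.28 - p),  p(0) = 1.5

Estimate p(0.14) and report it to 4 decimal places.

Midpoint: k1 = f(s_n, p_n); k2 = f(s_n + h/2, p_n + (h/2)·k1); p_{n+1} = p_n + h·k2.
s=0.000000, p=1.500000:
  k1 = f(0.000000, 1.500000) = 1.170000
  k2 = f(0.070000, 1.581900) = 1.104324
  p ← 1.500000 + 0.14·1.104324 = 1.654605
p(0.14) ≈ 1.6546

1.6546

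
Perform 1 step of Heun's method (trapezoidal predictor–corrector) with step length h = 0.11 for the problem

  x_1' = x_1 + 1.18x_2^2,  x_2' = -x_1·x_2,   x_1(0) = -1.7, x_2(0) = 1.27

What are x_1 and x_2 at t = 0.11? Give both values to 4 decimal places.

Heun on (x_1,x_2): k1 = f(t_n, state_n); k2 = f(t_n + h, state_n + h·k1); state_{n+1} = state_n + (h/2)·(k1 + k2).
0.000000: (-1.700000, 1.270000)
  k1 = (0.203222, 2.159000)
  predictor → (-1.677646, 1.507490)
  k2 = (1.003935, 2.529034)
  → (-1.633606, 1.527842)
(x_1(0.11), x_2(0.11)) ≈ (-1.6336, 1.5278)

-1.6336, 1.5278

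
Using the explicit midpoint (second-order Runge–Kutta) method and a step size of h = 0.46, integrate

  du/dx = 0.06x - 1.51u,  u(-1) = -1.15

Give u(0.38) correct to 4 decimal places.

Midpoint: k1 = f(x_n, u_n); k2 = f(x_n + h/2, u_n + (h/2)·k1); u_{n+1} = u_n + h·k2.
x=-1.000000, u=-1.150000:
  k1 = f(-1.000000, -1.150000) = 1.676500
  k2 = f(-0.770000, -0.764405) = 1.108052
  u ← -1.150000 + 0.46·1.108052 = -0.640296
x=-0.540000, u=-0.640296:
  k1 = f(-0.540000, -0.640296) = 0.934447
  k2 = f(-0.310000, -0.425373) = 0.623714
  u ← -0.640296 + 0.46·0.623714 = -0.353388
x=-0.080000, u=-0.353388:
  k1 = f(-0.080000, -0.353388) = 0.528816
  k2 = f(0.150000, -0.231760) = 0.358958
  u ← -0.353388 + 0.46·0.358958 = -0.188267
u(0.38) ≈ -0.1883

-0.1883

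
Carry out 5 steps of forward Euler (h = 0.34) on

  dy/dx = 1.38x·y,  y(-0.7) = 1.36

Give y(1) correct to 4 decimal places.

Euler: y_{n+1} = y_n + h·f(x_n, y_n).
x=-0.700000, y=1.360000: f=-1.313760 → y ← 1.360000 + 0.34·(-1.313760) = 0.913322
x=-0.360000, y=0.913322: f=-0.453738 → y ← 0.913322 + 0.34·(-0.453738) = 0.759051
x=-0.020000, y=0.759051: f=-0.020950 → y ← 0.759051 + 0.34·(-0.020950) = 0.751928
x=0.320000, y=0.751928: f=0.332051 → y ← 0.751928 + 0.34·0.332051 = 0.864825
x=0.660000, y=0.864825: f=0.787683 → y ← 0.864825 + 0.34·0.787683 = 1.132637
y(1) ≈ 1.1326

1.1326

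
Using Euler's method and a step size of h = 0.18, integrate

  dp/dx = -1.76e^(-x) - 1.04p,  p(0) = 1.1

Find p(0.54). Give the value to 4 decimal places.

Euler: p_{n+1} = p_n + h·f(x_n, p_n).
x=0.000000, p=1.100000: f=-2.904000 → p ← 1.100000 + 0.18·(-2.904000) = 0.577280
x=0.180000, p=0.577280: f=-2.070447 → p ← 0.577280 + 0.18·(-2.070447) = 0.204600
x=0.360000, p=0.204600: f=-1.440694 → p ← 0.204600 + 0.18·(-1.440694) = -0.054725
p(0.54) ≈ -0.0547

-0.0547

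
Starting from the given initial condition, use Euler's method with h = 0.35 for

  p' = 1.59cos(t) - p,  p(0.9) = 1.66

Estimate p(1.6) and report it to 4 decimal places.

Euler: p_{n+1} = p_n + h·f(t_n, p_n).
t=0.900000, p=1.660000: f=-0.671640 → p ← 1.660000 + 0.35·(-0.671640) = 1.424926
t=1.250000, p=1.424926: f=-0.923563 → p ← 1.424926 + 0.35·(-0.923563) = 1.101679
p(1.6) ≈ 1.1017

1.1017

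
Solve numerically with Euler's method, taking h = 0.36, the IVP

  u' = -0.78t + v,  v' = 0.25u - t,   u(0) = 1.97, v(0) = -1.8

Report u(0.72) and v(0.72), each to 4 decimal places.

0.6367, -1.6333

Euler on (u,v): u_{n+1} = u_n + h·u', v_{n+1} = v_n + h·v'.
0.000000: (1.970000, -1.800000); f=(-1.800000, 0.492500) → (1.322000, -1.622700)
0.360000: (1.322000, -1.622700); f=(-1.903500, -0.029500) → (0.636740, -1.633320)
(u(0.72), v(0.72)) ≈ (0.6367, -1.6333)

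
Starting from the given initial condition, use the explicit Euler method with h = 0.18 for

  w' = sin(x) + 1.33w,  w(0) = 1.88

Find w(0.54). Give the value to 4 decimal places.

3.6826

Euler: w_{n+1} = w_n + h·f(x_n, w_n).
x=0.000000, w=1.880000: f=2.500400 → w ← 1.880000 + 0.18·2.500400 = 2.330072
x=0.180000, w=2.330072: f=3.278025 → w ← 2.330072 + 0.18·3.278025 = 2.920117
x=0.360000, w=2.920117: f=4.236029 → w ← 2.920117 + 0.18·4.236029 = 3.682602
w(0.54) ≈ 3.6826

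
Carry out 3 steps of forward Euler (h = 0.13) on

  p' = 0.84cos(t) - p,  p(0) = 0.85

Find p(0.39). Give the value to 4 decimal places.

Euler: p_{n+1} = p_n + h·f(t_n, p_n).
t=0.000000, p=0.850000: f=-0.010000 → p ← 0.850000 + 0.13·(-0.010000) = 0.848700
t=0.130000, p=0.848700: f=-0.015788 → p ← 0.848700 + 0.13·(-0.015788) = 0.846648
t=0.260000, p=0.846648: f=-0.034880 → p ← 0.846648 + 0.13·(-0.034880) = 0.842113
p(0.39) ≈ 0.8421

0.8421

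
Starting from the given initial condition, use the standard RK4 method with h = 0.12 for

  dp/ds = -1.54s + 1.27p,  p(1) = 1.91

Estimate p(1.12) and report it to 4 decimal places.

2.0131

RK4: k1 = f(s_n, p_n); k2 = f(s_n + h/2, p_n + (h/2)·k1); k3 = f(s_n + h/2, p_n + (h/2)·k2); k4 = f(s_n + h, p_n + h·k3); p_{n+1} = p_n + (h/6)·(k1 + 2k2 + 2k3 + k4).
s=1.000000, p=1.910000:
  k1 = f(1.000000, 1.910000) = 0.885700
  k2 = f(1.060000, 1.963142) = 0.860790
  k3 = f(1.060000, 1.961647) = 0.858892
  k4 = f(1.120000, 2.013067) = 0.831795
  p ← 1.910000 + (0.12/6)·(k1 + 2k2 + 2k3 + k4) = 2.013137
p(1.12) ≈ 2.0131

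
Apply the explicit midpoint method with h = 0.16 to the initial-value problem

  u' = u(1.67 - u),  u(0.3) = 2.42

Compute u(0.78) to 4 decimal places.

Midpoint: k1 = f(s_n, u_n); k2 = f(s_n + h/2, u_n + (h/2)·k1); u_{n+1} = u_n + h·k2.
s=0.300000, u=2.420000:
  k1 = f(0.300000, 2.420000) = -1.815000
  k2 = f(0.380000, 2.274800) = -1.375799
  u ← 2.420000 + 0.16·(-1.375799) = 2.199872
s=0.460000, u=2.199872:
  k1 = f(0.460000, 2.199872) = -1.165651
  k2 = f(0.540000, 2.106620) = -0.919793
  u ← 2.199872 + 0.16·(-0.919793) = 2.052705
s=0.620000, u=2.052705:
  k1 = f(0.620000, 2.052705) = -0.785581
  k2 = f(0.700000, 1.989859) = -0.636474
  u ← 2.052705 + 0.16·(-0.636474) = 1.950870
u(0.78) ≈ 1.9509

1.9509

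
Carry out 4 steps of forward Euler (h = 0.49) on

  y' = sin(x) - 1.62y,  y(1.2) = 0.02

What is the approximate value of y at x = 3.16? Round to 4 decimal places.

Euler: y_{n+1} = y_n + h·f(x_n, y_n).
x=1.200000, y=0.020000: f=0.899639 → y ← 0.020000 + 0.49·0.899639 = 0.460823
x=1.690000, y=0.460823: f=0.246370 → y ← 0.460823 + 0.49·0.246370 = 0.581545
x=2.180000, y=0.581545: f=-0.121998 → y ← 0.581545 + 0.49·(-0.121998) = 0.521765
x=2.670000, y=0.521765: f=-0.390954 → y ← 0.521765 + 0.49·(-0.390954) = 0.330198
y(3.16) ≈ 0.3302

0.3302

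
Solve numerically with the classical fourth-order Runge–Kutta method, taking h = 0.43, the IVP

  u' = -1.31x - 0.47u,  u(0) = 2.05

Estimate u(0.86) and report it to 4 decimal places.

0.9431

RK4: k1 = f(x_n, u_n); k2 = f(x_n + h/2, u_n + (h/2)·k1); k3 = f(x_n + h/2, u_n + (h/2)·k2); k4 = f(x_n + h, u_n + h·k3); u_{n+1} = u_n + (h/6)·(k1 + 2k2 + 2k3 + k4).
x=0.000000, u=2.050000:
  k1 = f(0.000000, 2.050000) = -0.963500
  k2 = f(0.215000, 1.842847) = -1.147788
  k3 = f(0.215000, 1.803226) = -1.129166
  k4 = f(0.430000, 1.564459) = -1.298596
  u ← 2.050000 + (0.43/6)·(k1 + 2k2 + 2k3 + k4) = 1.561520
x=0.430000, u=1.561520:
  k1 = f(0.430000, 1.561520) = -1.297214
  k2 = f(0.645000, 1.282619) = -1.447781
  k3 = f(0.645000, 1.250247) = -1.432566
  k4 = f(0.860000, 0.945516) = -1.570993
  u ← 1.561520 + (0.43/6)·(k1 + 2k2 + 2k3 + k4) = 0.943115
u(0.86) ≈ 0.9431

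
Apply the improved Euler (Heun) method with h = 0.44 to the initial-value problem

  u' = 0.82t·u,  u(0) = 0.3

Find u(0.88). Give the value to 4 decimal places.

0.4091

Heun: k1 = f(t_n, u_n); k2 = f(t_n + h, u_n + h·k1); u_{n+1} = u_n + (h/2)·(k1 + k2).
t=0.000000, u=0.300000:
  k1 = f(0.000000, 0.300000) = 0.000000
  k2 = f(0.440000, 0.300000) = 0.108240
  u ← 0.300000 + (0.44/2)·(0.000000 + 0.108240) = 0.323813
t=0.440000, u=0.323813:
  k1 = f(0.440000, 0.323813) = 0.116832
  k2 = f(0.880000, 0.375219) = 0.270758
  u ← 0.323813 + (0.44/2)·(0.116832 + 0.270758) = 0.409082
u(0.88) ≈ 0.4091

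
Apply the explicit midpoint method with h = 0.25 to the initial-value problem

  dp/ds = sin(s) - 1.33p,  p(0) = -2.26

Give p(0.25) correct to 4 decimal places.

Midpoint: k1 = f(s_n, p_n); k2 = f(s_n + h/2, p_n + (h/2)·k1); p_{n+1} = p_n + h·k2.
s=0.000000, p=-2.260000:
  k1 = f(0.000000, -2.260000) = 3.005800
  k2 = f(0.125000, -1.884275) = 2.630760
  p ← -2.260000 + 0.25·2.630760 = -1.602310
p(0.25) ≈ -1.6023

-1.6023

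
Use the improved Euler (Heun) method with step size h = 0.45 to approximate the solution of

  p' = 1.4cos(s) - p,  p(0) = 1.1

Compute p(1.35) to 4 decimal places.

Heun: k1 = f(s_n, p_n); k2 = f(s_n + h, p_n + h·k1); p_{n+1} = p_n + (h/2)·(k1 + k2).
s=0.000000, p=1.100000:
  k1 = f(0.000000, 1.100000) = 0.300000
  k2 = f(0.450000, 1.235000) = 0.025626
  p ← 1.100000 + (0.45/2)·(0.300000 + 0.025626) = 1.173266
s=0.450000, p=1.173266:
  k1 = f(0.450000, 1.173266) = 0.087360
  k2 = f(0.900000, 1.212578) = -0.342324
  p ← 1.173266 + (0.45/2)·(0.087360 + (-0.342324)) = 1.115899
s=0.900000, p=1.115899:
  k1 = f(0.900000, 1.115899) = -0.245645
  k2 = f(1.350000, 1.005359) = -0.698749
  p ← 1.115899 + (0.45/2)·(-0.245645 + (-0.698749)) = 0.903410
p(1.35) ≈ 0.9034

0.9034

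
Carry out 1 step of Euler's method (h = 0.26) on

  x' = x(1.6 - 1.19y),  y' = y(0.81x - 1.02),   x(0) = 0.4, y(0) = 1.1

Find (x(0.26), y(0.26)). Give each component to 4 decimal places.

Euler on (x,y): x_{n+1} = x_n + h·x', y_{n+1} = y_n + h·y'.
0.000000: (0.400000, 1.100000); f=(0.116400, -0.765600) → (0.430264, 0.900944)
(x(0.26), y(0.26)) ≈ (0.4303, 0.9009)

0.4303, 0.9009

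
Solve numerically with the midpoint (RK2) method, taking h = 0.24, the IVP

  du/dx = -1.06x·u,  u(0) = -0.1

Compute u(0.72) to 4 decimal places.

Midpoint: k1 = f(x_n, u_n); k2 = f(x_n + h/2, u_n + (h/2)·k1); u_{n+1} = u_n + h·k2.
x=0.000000, u=-0.100000:
  k1 = f(0.000000, -0.100000) = 0.000000
  k2 = f(0.120000, -0.100000) = 0.012720
  u ← -0.100000 + 0.24·0.012720 = -0.096947
x=0.240000, u=-0.096947:
  k1 = f(0.240000, -0.096947) = 0.024663
  k2 = f(0.360000, -0.093988) = 0.035866
  u ← -0.096947 + 0.24·0.035866 = -0.088339
x=0.480000, u=-0.088339:
  k1 = f(0.480000, -0.088339) = 0.044947
  k2 = f(0.600000, -0.082946) = 0.052754
  u ← -0.088339 + 0.24·0.052754 = -0.075679
u(0.72) ≈ -0.0757

-0.0757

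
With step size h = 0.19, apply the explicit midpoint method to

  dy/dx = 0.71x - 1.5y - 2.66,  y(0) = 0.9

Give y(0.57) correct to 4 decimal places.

-0.5296

Midpoint: k1 = f(x_n, y_n); k2 = f(x_n + h/2, y_n + (h/2)·k1); y_{n+1} = y_n + h·k2.
x=0.000000, y=0.900000:
  k1 = f(0.000000, 0.900000) = -4.010000
  k2 = f(0.095000, 0.519050) = -3.371125
  y ← 0.900000 + 0.19·(-3.371125) = 0.259486
x=0.190000, y=0.259486:
  k1 = f(0.190000, 0.259486) = -2.914329
  k2 = f(0.285000, -0.017375) = -2.431587
  y ← 0.259486 + 0.19·(-2.431587) = -0.202515
x=0.380000, y=-0.202515:
  k1 = f(0.380000, -0.202515) = -2.086427
  k2 = f(0.475000, -0.400726) = -1.721661
  y ← -0.202515 + 0.19·(-1.721661) = -0.529631
y(0.57) ≈ -0.5296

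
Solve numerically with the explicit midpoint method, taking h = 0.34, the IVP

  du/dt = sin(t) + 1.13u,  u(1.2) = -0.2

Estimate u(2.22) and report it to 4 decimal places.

1.1678

Midpoint: k1 = f(t_n, u_n); k2 = f(t_n + h/2, u_n + (h/2)·k1); u_{n+1} = u_n + h·k2.
t=1.200000, u=-0.200000:
  k1 = f(1.200000, -0.200000) = 0.706039
  k2 = f(1.370000, -0.079973) = 0.889538
  u ← -0.200000 + 0.34·0.889538 = 0.102443
t=1.540000, u=0.102443:
  k1 = f(1.540000, 0.102443) = 1.115286
  k2 = f(1.710000, 0.292042) = 1.320334
  u ← 0.102443 + 0.34·1.320334 = 0.551356
t=1.880000, u=0.551356:
  k1 = f(1.880000, 0.551356) = 1.575609
  k2 = f(2.050000, 0.819210) = 1.813070
  u ← 0.551356 + 0.34·1.813070 = 1.167800
u(2.22) ≈ 1.1678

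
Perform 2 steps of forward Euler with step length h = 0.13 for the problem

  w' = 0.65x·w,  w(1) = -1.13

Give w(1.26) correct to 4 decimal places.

Euler: w_{n+1} = w_n + h·f(x_n, w_n).
x=1.000000, w=-1.130000: f=-0.734500 → w ← -1.130000 + 0.13·(-0.734500) = -1.225485
x=1.130000, w=-1.225485: f=-0.900119 → w ← -1.225485 + 0.13·(-0.900119) = -1.342500
w(1.26) ≈ -1.3425

-1.3425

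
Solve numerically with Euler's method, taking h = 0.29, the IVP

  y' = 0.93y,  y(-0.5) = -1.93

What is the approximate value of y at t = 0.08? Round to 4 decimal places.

-3.1114

Euler: y_{n+1} = y_n + h·f(t_n, y_n).
t=-0.500000, y=-1.930000: f=-1.794900 → y ← -1.930000 + 0.29·(-1.794900) = -2.450521
t=-0.210000, y=-2.450521: f=-2.278985 → y ← -2.450521 + 0.29·(-2.278985) = -3.111427
y(0.08) ≈ -3.1114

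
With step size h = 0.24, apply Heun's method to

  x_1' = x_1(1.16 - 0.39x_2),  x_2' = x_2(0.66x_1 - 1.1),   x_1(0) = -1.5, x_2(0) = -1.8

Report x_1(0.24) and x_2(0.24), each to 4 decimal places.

Heun on (x_1,x_2): k1 = f(x_n, state_n); k2 = f(x_n + h, state_n + h·k1); state_{n+1} = state_n + (h/2)·(k1 + k2).
0.000000: (-1.500000, -1.800000)
  k1 = (-2.793000, 3.762000)
  predictor → (-2.170320, -0.897120)
  k2 = (-3.276916, 2.271877)
  → (-2.228390, -1.075935)
(x_1(0.24), x_2(0.24)) ≈ (-2.2284, -1.0759)

-2.2284, -1.0759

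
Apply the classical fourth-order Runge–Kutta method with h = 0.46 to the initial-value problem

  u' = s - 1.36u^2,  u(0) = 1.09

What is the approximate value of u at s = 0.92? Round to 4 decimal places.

0.7296

RK4: k1 = f(s_n, u_n); k2 = f(s_n + h/2, u_n + (h/2)·k1); k3 = f(s_n + h/2, u_n + (h/2)·k2); k4 = f(s_n + h, u_n + h·k3); u_{n+1} = u_n + (h/6)·(k1 + 2k2 + 2k3 + k4).
s=0.000000, u=1.090000:
  k1 = f(0.000000, 1.090000) = -1.615816
  k2 = f(0.230000, 0.718362) = -0.471820
  k3 = f(0.230000, 0.981481) = -1.080096
  k4 = f(0.460000, 0.593156) = -0.018494
  u ← 1.090000 + (0.46/6)·(k1 + 2k2 + 2k3 + k4) = 0.726742
s=0.460000, u=0.726742:
  k1 = f(0.460000, 0.726742) = -0.258290
  k2 = f(0.690000, 0.667336) = 0.084342
  k3 = f(0.690000, 0.746141) = -0.067148
  k4 = f(0.920000, 0.695854) = 0.261470
  u ← 0.726742 + (0.46/6)·(k1 + 2k2 + 2k3 + k4) = 0.729623
u(0.92) ≈ 0.7296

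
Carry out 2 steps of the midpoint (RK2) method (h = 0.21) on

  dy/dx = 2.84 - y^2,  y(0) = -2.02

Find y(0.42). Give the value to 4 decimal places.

Midpoint: k1 = f(x_n, y_n); k2 = f(x_n + h/2, y_n + (h/2)·k1); y_{n+1} = y_n + h·k2.
x=0.000000, y=-2.020000:
  k1 = f(0.000000, -2.020000) = -1.240400
  k2 = f(0.105000, -2.150242) = -1.783541
  y ← -2.020000 + 0.21·(-1.783541) = -2.394544
x=0.210000, y=-2.394544:
  k1 = f(0.210000, -2.394544) = -2.893839
  k2 = f(0.315000, -2.698397) = -4.441344
  y ← -2.394544 + 0.21·(-4.441344) = -3.327226
y(0.42) ≈ -3.3272

-3.3272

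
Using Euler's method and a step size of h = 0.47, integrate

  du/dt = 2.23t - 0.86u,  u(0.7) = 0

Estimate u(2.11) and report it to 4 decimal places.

Euler: u_{n+1} = u_n + h·f(t_n, u_n).
t=0.700000, u=0.000000: f=1.561000 → u ← 0.000000 + 0.47·1.561000 = 0.733670
t=1.170000, u=0.733670: f=1.978144 → u ← 0.733670 + 0.47·1.978144 = 1.663398
t=1.640000, u=1.663398: f=2.226678 → u ← 1.663398 + 0.47·2.226678 = 2.709936
u(2.11) ≈ 2.7099

2.7099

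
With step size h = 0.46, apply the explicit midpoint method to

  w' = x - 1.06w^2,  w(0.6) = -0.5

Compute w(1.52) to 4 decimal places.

Midpoint: k1 = f(x_n, w_n); k2 = f(x_n + h/2, w_n + (h/2)·k1); w_{n+1} = w_n + h·k2.
x=0.600000, w=-0.500000:
  k1 = f(0.600000, -0.500000) = 0.335000
  k2 = f(0.830000, -0.422950) = 0.640380
  w ← -0.500000 + 0.46·0.640380 = -0.205425
x=1.060000, w=-0.205425:
  k1 = f(1.060000, -0.205425) = 1.015269
  k2 = f(1.290000, 0.028087) = 1.289164
  w ← -0.205425 + 0.46·1.289164 = 0.387590
w(1.52) ≈ 0.3876

0.3876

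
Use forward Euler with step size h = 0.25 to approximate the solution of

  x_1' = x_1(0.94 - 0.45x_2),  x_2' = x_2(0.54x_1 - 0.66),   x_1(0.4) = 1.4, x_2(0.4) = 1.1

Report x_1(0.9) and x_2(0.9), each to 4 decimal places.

Euler on (x_1,x_2): x_1_{n+1} = x_1_n + h·x_1', x_2_{n+1} = x_2_n + h·x_2'.
0.400000: (1.400000, 1.100000); f=(0.623000, 0.105600) → (1.555750, 1.126400)
0.650000: (1.555750, 1.126400); f=(0.673826, 0.202870) → (1.724207, 1.177118)
(x_1(0.9), x_2(0.9)) ≈ (1.7242, 1.1771)

1.7242, 1.1771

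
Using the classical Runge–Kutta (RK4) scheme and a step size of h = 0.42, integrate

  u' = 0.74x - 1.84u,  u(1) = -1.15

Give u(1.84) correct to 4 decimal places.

0.2346

RK4: k1 = f(x_n, u_n); k2 = f(x_n + h/2, u_n + (h/2)·k1); k3 = f(x_n + h/2, u_n + (h/2)·k2); k4 = f(x_n + h, u_n + h·k3); u_{n+1} = u_n + (h/6)·(k1 + 2k2 + 2k3 + k4).
x=1.000000, u=-1.150000:
  k1 = f(1.000000, -1.150000) = 2.856000
  k2 = f(1.210000, -0.550240) = 1.907842
  k3 = f(1.210000, -0.749353) = 2.274210
  k4 = f(1.420000, -0.194832) = 1.409291
  u ← -1.150000 + (0.42/6)·(k1 + 2k2 + 2k3 + k4) = -0.265942
x=1.420000, u=-0.265942:
  k1 = f(1.420000, -0.265942) = 1.540134
  k2 = f(1.630000, 0.057486) = 1.100426
  k3 = f(1.630000, -0.034853) = 1.270329
  k4 = f(1.840000, 0.267596) = 0.869224
  u ← -0.265942 + (0.42/6)·(k1 + 2k2 + 2k3 + k4) = 0.234618
u(1.84) ≈ 0.2346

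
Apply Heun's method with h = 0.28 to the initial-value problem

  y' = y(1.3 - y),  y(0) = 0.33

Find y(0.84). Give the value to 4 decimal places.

Heun: k1 = f(s_n, y_n); k2 = f(s_n + h, y_n + h·k1); y_{n+1} = y_n + (h/2)·(k1 + k2).
s=0.000000, y=0.330000:
  k1 = f(0.000000, 0.330000) = 0.320100
  k2 = f(0.280000, 0.419628) = 0.369429
  y ← 0.330000 + (0.28/2)·(0.320100 + 0.369429) = 0.426534
s=0.280000, y=0.426534:
  k1 = f(0.280000, 0.426534) = 0.372563
  k2 = f(0.560000, 0.530852) = 0.408304
  y ← 0.426534 + (0.28/2)·(0.372563 + 0.408304) = 0.535855
s=0.560000, y=0.535855:
  k1 = f(0.560000, 0.535855) = 0.409471
  k2 = f(0.840000, 0.650507) = 0.422500
  y ← 0.535855 + (0.28/2)·(0.409471 + 0.422500) = 0.652331
y(0.84) ≈ 0.6523

0.6523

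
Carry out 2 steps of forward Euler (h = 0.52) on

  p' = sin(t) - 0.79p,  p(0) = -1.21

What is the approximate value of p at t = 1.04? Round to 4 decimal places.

-0.1617

Euler: p_{n+1} = p_n + h·f(t_n, p_n).
t=0.000000, p=-1.210000: f=0.955900 → p ← -1.210000 + 0.52·0.955900 = -0.712932
t=0.520000, p=-0.712932: f=1.060096 → p ← -0.712932 + 0.52·1.060096 = -0.161682
p(1.04) ≈ -0.1617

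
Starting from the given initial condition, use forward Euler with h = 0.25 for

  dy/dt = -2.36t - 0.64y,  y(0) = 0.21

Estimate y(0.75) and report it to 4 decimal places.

-0.2944

Euler: y_{n+1} = y_n + h·f(t_n, y_n).
t=0.000000, y=0.210000: f=-0.134400 → y ← 0.210000 + 0.25·(-0.134400) = 0.176400
t=0.250000, y=0.176400: f=-0.702896 → y ← 0.176400 + 0.25·(-0.702896) = 0.000676
t=0.500000, y=0.000676: f=-1.180433 → y ← 0.000676 + 0.25·(-1.180433) = -0.294432
y(0.75) ≈ -0.2944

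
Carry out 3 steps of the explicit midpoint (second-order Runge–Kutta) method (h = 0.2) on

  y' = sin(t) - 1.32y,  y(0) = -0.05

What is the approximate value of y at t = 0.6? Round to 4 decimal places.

Midpoint: k1 = f(t_n, y_n); k2 = f(t_n + h/2, y_n + (h/2)·k1); y_{n+1} = y_n + h·k2.
t=0.000000, y=-0.050000:
  k1 = f(0.000000, -0.050000) = 0.066000
  k2 = f(0.100000, -0.043400) = 0.157121
  y ← -0.050000 + 0.2·0.157121 = -0.018576
t=0.200000, y=-0.018576:
  k1 = f(0.200000, -0.018576) = 0.223189
  k2 = f(0.300000, 0.003743) = 0.290579
  y ← -0.018576 + 0.2·0.290579 = 0.039540
t=0.400000, y=0.039540:
  k1 = f(0.400000, 0.039540) = 0.337225
  k2 = f(0.500000, 0.073263) = 0.382719
  y ← 0.039540 + 0.2·0.382719 = 0.116084
y(0.6) ≈ 0.1161

0.1161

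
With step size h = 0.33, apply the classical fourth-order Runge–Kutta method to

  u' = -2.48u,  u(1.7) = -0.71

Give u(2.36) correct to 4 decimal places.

RK4: k1 = f(t_n, u_n); k2 = f(t_n + h/2, u_n + (h/2)·k1); k3 = f(t_n + h/2, u_n + (h/2)·k2); k4 = f(t_n + h, u_n + h·k3); u_{n+1} = u_n + (h/6)·(k1 + 2k2 + 2k3 + k4).
t=1.700000, u=-0.710000:
  k1 = f(1.700000, -0.710000) = 1.760800
  k2 = f(1.865000, -0.419468) = 1.040281
  k3 = f(1.865000, -0.538354) = 1.335117
  k4 = f(2.030000, -0.269411) = 0.668140
  u ← -0.710000 + (0.33/6)·(k1 + 2k2 + 2k3 + k4) = -0.315115
t=2.030000, u=-0.315115:
  k1 = f(2.030000, -0.315115) = 0.781484
  k2 = f(2.195000, -0.186170) = 0.461701
  k3 = f(2.195000, -0.238934) = 0.592556
  k4 = f(2.360000, -0.119571) = 0.296536
  u ← -0.315115 + (0.33/6)·(k1 + 2k2 + 2k3 + k4) = -0.139855
u(2.36) ≈ -0.1399

-0.1399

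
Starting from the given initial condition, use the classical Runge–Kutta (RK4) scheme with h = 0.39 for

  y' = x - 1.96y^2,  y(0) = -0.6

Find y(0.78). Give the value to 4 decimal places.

RK4: k1 = f(x_n, y_n); k2 = f(x_n + h/2, y_n + (h/2)·k1); k3 = f(x_n + h/2, y_n + (h/2)·k2); k4 = f(x_n + h, y_n + h·k3); y_{n+1} = y_n + (h/6)·(k1 + 2k2 + 2k3 + k4).
x=0.000000, y=-0.600000:
  k1 = f(0.000000, -0.600000) = -0.705600
  k2 = f(0.195000, -0.737592) = -0.871322
  k3 = f(0.195000, -0.769908) = -0.966806
  k4 = f(0.390000, -0.977054) = -1.481085
  y ← -0.600000 + (0.39/6)·(k1 + 2k2 + 2k3 + k4) = -0.981091
x=0.390000, y=-0.981091:
  k1 = f(0.390000, -0.981091) = -1.496578
  k2 = f(0.585000, -1.272924) = -2.590857
  k3 = f(0.585000, -1.486308) = -3.744860
  k4 = f(0.780000, -2.441587) = -10.904236
  y ← -0.981091 + (0.39/6)·(k1 + 2k2 + 2k3 + k4) = -2.610787
y(0.78) ≈ -2.6108

-2.6108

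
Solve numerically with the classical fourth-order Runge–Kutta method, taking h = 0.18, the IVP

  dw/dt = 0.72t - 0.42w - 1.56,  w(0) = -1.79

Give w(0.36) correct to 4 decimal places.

-2.0156

RK4: k1 = f(t_n, w_n); k2 = f(t_n + h/2, w_n + (h/2)·k1); k3 = f(t_n + h/2, w_n + (h/2)·k2); k4 = f(t_n + h, w_n + h·k3); w_{n+1} = w_n + (h/6)·(k1 + 2k2 + 2k3 + k4).
t=0.000000, w=-1.790000:
  k1 = f(0.000000, -1.790000) = -0.808200
  k2 = f(0.090000, -1.862738) = -0.712850
  k3 = f(0.090000, -1.854157) = -0.716454
  k4 = f(0.180000, -1.918962) = -0.624436
  w ← -1.790000 + (0.18/6)·(k1 + 2k2 + 2k3 + k4) = -1.918737
t=0.180000, w=-1.918737:
  k1 = f(0.180000, -1.918737) = -0.624530
  k2 = f(0.270000, -1.974945) = -0.536123
  k3 = f(0.270000, -1.966988) = -0.539465
  k4 = f(0.360000, -2.015841) = -0.454147
  w ← -1.918737 + (0.18/6)·(k1 + 2k2 + 2k3 + k4) = -2.015633
w(0.36) ≈ -2.0156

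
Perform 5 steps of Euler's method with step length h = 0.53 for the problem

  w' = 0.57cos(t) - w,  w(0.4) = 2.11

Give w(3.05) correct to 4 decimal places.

-0.2153

Euler: w_{n+1} = w_n + h·f(t_n, w_n).
t=0.400000, w=2.110000: f=-1.584995 → w ← 2.110000 + 0.53·(-1.584995) = 1.269953
t=0.930000, w=1.269953: f=-0.929187 → w ← 1.269953 + 0.53·(-0.929187) = 0.777483
t=1.460000, w=0.777483: f=-0.714459 → w ← 0.777483 + 0.53·(-0.714459) = 0.398820
t=1.990000, w=0.398820: f=-0.630829 → w ← 0.398820 + 0.53·(-0.630829) = 0.064481
t=2.520000, w=0.064481: f=-0.527863 → w ← 0.064481 + 0.53·(-0.527863) = -0.215287
w(3.05) ≈ -0.2153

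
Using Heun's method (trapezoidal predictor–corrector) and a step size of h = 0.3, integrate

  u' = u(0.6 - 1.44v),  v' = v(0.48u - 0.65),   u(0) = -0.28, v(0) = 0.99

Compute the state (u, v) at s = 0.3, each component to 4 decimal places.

Heun on (u,v): k1 = f(s_n, state_n); k2 = f(s_n + h, state_n + h·k1); state_{n+1} = state_n + (h/2)·(k1 + k2).
0.000000: (-0.280000, 0.990000)
  k1 = (0.231168, -0.776556)
  predictor → (-0.210650, 0.757033)
  k2 = (0.103245, -0.568617)
  → (-0.229838, 0.788224)
(u(0.3), v(0.3)) ≈ (-0.2298, 0.7882)

-0.2298, 0.7882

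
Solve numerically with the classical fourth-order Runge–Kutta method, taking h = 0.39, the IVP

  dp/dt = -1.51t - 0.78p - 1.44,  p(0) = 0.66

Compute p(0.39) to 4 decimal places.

-0.1014

RK4: k1 = f(t_n, p_n); k2 = f(t_n + h/2, p_n + (h/2)·k1); k3 = f(t_n + h/2, p_n + (h/2)·k2); k4 = f(t_n + h, p_n + h·k3); p_{n+1} = p_n + (h/6)·(k1 + 2k2 + 2k3 + k4).
t=0.000000, p=0.660000:
  k1 = f(0.000000, 0.660000) = -1.954800
  k2 = f(0.195000, 0.278814) = -1.951925
  k3 = f(0.195000, 0.279375) = -1.952362
  k4 = f(0.390000, -0.101421) = -1.949791
  p ← 0.660000 + (0.39/6)·(k1 + 2k2 + 2k3 + k4) = -0.101356
p(0.39) ≈ -0.1014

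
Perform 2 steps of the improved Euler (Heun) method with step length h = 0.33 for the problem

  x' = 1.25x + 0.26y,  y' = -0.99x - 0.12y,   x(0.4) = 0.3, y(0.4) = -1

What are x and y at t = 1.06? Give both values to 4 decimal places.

0.4010, -1.1403

Heun on (x,y): k1 = f(t_n, state_n); k2 = f(t_n + h, state_n + h·k1); state_{n+1} = state_n + (h/2)·(k1 + k2).
0.400000: (0.300000, -1.000000)
  k1 = (0.115000, -0.177000)
  predictor → (0.337950, -1.058410)
  k2 = (0.147251, -0.207561)
  → (0.343271, -1.063453)
0.730000: (0.343271, -1.063453)
  k1 = (0.152592, -0.212224)
  predictor → (0.393627, -1.133487)
  k2 = (0.197327, -0.253672)
  → (0.401008, -1.140326)
(x(1.06), y(1.06)) ≈ (0.4010, -1.1403)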